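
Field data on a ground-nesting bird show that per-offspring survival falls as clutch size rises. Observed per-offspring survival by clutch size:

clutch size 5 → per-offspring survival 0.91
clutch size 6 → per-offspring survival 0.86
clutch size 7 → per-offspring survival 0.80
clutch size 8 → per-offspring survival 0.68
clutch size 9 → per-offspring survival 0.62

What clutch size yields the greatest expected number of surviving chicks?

7

Expected surviving chicks = c × s(c):
  c=5: 5 × 0.91 = 4.550
  c=6: 6 × 0.86 = 5.160
  c=7: 7 × 0.80 = 5.600
  c=8: 8 × 0.68 = 5.440
  c=9: 9 × 0.62 = 5.580
Maximum at c = 7 (5.600 surviving chicks).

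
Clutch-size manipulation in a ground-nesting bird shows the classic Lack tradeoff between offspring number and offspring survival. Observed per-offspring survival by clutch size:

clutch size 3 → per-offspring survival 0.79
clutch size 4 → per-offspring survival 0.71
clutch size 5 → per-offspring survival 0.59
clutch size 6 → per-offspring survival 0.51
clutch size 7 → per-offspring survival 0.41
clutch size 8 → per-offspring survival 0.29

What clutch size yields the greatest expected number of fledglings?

6

Expected fledglings = c × s(c):
  c=3: 3 × 0.79 = 2.370
  c=4: 4 × 0.71 = 2.840
  c=5: 5 × 0.59 = 2.950
  c=6: 6 × 0.51 = 3.060
  c=7: 7 × 0.41 = 2.870
  c=8: 8 × 0.29 = 2.320
Maximum at c = 6 (3.060 fledglings).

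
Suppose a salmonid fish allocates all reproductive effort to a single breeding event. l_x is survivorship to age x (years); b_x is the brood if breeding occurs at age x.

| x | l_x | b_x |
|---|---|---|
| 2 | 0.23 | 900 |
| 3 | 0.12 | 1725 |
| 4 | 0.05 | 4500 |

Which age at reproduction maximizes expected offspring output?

Expected offspring if breeding at age x = l_x × b_x:
  age 2: 0.23 × 900 = 207.000
  age 3: 0.12 × 1725 = 207.000
  age 4: 0.05 × 4500 = 225.000
Maximum at age 4 (225.000).

4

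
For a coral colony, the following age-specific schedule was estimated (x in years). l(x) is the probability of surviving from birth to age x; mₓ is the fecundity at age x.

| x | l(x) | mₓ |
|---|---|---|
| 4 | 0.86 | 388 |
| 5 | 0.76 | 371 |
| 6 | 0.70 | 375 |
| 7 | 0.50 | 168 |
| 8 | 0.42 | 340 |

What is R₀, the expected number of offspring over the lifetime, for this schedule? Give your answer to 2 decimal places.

R₀ = Σ l(x) mₓ:
  age 4: 0.86 × 388 = 333.6800
  age 5: 0.76 × 371 = 281.9600
  age 6: 0.70 × 375 = 262.5000
  age 7: 0.50 × 168 = 84.0000
  age 8: 0.42 × 340 = 142.8000
R₀ = 333.6800 + 281.9600 + 262.5000 + 84.0000 + 142.8000 = 1104.9400

1104.94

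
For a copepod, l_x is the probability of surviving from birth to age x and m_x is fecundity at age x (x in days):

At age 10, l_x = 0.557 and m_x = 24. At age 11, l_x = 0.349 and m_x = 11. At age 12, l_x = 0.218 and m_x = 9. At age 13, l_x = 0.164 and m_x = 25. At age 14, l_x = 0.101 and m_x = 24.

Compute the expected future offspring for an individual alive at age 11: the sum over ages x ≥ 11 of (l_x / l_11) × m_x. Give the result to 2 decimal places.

l_11 = 0.349. Conditional survival from age 11 to x is l_x / l_11.
  x=11: (0.349/0.349) × 11 = 11.0000
  x=12: (0.218/0.349) × 9 = 5.6218
  x=13: (0.164/0.349) × 25 = 11.7479
  x=14: (0.101/0.349) × 24 = 6.9456
Sum = 11.0000 + 5.6218 + 11.7479 + 6.9456 = 35.3152

35.32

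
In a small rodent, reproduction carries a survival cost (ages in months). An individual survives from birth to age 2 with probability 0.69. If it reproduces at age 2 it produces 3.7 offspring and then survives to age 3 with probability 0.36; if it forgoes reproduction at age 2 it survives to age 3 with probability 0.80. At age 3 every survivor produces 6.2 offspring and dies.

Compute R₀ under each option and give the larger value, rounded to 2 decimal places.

breed at age 2: R₀ = 0.69 × (3.7 + 0.36 × 6.2) = 0.69 × 5.9320 = 4.0931
delay to age 3: R₀ = 0.69 × (0.80 × 6.2) = 0.69 × 4.9600 = 3.4224
Higher: breed at age 2 (4.0931).

4.09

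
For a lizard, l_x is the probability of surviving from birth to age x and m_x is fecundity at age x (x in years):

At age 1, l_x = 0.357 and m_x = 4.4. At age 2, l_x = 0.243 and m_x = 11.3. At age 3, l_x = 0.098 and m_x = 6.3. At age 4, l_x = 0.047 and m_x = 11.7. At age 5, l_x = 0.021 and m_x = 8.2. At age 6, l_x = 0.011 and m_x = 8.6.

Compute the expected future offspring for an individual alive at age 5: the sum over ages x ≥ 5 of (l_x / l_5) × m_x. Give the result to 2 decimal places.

l_5 = 0.021. Conditional survival from age 5 to x is l_x / l_5.
  x=5: (0.021/0.021) × 8.2 = 8.2000
  x=6: (0.011/0.021) × 8.6 = 4.5048
Sum = 8.2000 + 4.5048 = 12.7048

12.70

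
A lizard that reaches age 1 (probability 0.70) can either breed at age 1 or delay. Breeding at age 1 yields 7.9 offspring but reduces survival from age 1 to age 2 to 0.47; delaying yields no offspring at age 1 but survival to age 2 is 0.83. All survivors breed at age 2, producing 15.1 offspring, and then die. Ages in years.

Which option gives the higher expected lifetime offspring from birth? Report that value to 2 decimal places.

breed at age 1: R₀ = 0.70 × (7.9 + 0.47 × 15.1) = 0.70 × 14.9970 = 10.4979
delay to age 2: R₀ = 0.70 × (0.83 × 15.1) = 0.70 × 12.5330 = 8.7731
Higher: breed at age 1 (10.4979).

10.50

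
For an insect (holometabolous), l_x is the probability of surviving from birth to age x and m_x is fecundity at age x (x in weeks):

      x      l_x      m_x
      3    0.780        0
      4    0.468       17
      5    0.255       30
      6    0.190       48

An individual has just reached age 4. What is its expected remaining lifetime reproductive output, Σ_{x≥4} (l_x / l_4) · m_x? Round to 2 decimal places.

l_4 = 0.468. Conditional survival from age 4 to x is l_x / l_4.
  x=4: (0.468/0.468) × 17 = 17.0000
  x=5: (0.255/0.468) × 30 = 16.3462
  x=6: (0.190/0.468) × 48 = 19.4872
Sum = 17.0000 + 16.3462 + 19.4872 = 52.8333

52.83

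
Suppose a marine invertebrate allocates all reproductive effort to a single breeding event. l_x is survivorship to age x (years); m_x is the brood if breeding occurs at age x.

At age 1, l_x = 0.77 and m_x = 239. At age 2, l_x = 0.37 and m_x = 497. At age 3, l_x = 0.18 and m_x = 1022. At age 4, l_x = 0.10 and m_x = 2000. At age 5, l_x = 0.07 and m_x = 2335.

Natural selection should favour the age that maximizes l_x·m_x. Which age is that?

4

Expected offspring if breeding at age x = l_x × m_x:
  age 1: 0.77 × 239 = 184.030
  age 2: 0.37 × 497 = 183.890
  age 3: 0.18 × 1022 = 183.960
  age 4: 0.10 × 2000 = 200.000
  age 5: 0.07 × 2335 = 163.450
Maximum at age 4 (200.000).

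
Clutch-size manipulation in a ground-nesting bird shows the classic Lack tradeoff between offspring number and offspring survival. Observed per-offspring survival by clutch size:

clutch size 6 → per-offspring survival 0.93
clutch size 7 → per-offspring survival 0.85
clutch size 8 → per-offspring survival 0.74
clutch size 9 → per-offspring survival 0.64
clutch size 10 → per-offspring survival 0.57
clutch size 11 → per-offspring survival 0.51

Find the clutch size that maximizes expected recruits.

7

Expected recruits = c × s(c):
  c=6: 6 × 0.93 = 5.580
  c=7: 7 × 0.85 = 5.950
  c=8: 8 × 0.74 = 5.920
  c=9: 9 × 0.64 = 5.760
  c=10: 10 × 0.57 = 5.700
  c=11: 11 × 0.51 = 5.610
Maximum at c = 7 (5.950 recruits).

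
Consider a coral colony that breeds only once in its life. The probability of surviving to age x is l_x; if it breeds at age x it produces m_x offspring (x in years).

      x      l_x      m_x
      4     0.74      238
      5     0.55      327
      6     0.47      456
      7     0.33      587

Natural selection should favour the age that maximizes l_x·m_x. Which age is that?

6

Expected offspring if breeding at age x = l_x × m_x:
  age 4: 0.74 × 238 = 176.120
  age 5: 0.55 × 327 = 179.850
  age 6: 0.47 × 456 = 214.320
  age 7: 0.33 × 587 = 193.710
Maximum at age 6 (214.320).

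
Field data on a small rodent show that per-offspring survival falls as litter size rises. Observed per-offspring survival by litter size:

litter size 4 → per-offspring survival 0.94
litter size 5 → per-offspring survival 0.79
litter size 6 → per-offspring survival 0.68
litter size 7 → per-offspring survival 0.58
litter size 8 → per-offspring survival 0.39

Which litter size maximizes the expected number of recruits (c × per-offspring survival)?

6

Expected recruits = c × s(c):
  c=4: 4 × 0.94 = 3.760
  c=5: 5 × 0.79 = 3.950
  c=6: 6 × 0.68 = 4.080
  c=7: 7 × 0.58 = 4.060
  c=8: 8 × 0.39 = 3.120
Maximum at c = 6 (4.080 recruits).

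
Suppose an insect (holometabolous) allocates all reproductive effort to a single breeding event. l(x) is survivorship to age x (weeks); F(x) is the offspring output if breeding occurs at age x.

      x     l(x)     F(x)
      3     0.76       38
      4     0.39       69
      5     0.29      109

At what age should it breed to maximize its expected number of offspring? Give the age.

Expected offspring if breeding at age x = l(x) × F(x):
  age 3: 0.76 × 38 = 28.880
  age 4: 0.39 × 69 = 26.910
  age 5: 0.29 × 109 = 31.610
Maximum at age 5 (31.610).

5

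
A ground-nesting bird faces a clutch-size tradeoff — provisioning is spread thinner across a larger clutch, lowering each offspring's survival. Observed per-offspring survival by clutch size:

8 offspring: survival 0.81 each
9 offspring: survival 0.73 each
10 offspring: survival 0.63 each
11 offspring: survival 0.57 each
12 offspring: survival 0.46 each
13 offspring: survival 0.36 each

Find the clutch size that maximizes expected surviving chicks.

9

Expected surviving chicks = c × s(c):
  c=8: 8 × 0.81 = 6.480
  c=9: 9 × 0.73 = 6.570
  c=10: 10 × 0.63 = 6.300
  c=11: 11 × 0.57 = 6.270
  c=12: 12 × 0.46 = 5.520
  c=13: 13 × 0.36 = 4.680
Maximum at c = 9 (6.570 surviving chicks).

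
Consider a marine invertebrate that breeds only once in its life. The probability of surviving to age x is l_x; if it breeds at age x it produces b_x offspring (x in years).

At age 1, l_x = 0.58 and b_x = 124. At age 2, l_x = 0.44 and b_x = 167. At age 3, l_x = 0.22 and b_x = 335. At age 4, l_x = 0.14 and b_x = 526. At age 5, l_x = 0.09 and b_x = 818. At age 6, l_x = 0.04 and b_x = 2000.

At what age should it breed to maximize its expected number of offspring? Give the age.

Expected offspring if breeding at age x = l_x × b_x:
  age 1: 0.58 × 124 = 71.920
  age 2: 0.44 × 167 = 73.480
  age 3: 0.22 × 335 = 73.700
  age 4: 0.14 × 526 = 73.640
  age 5: 0.09 × 818 = 73.620
  age 6: 0.04 × 2000 = 80.000
Maximum at age 6 (80.000).

6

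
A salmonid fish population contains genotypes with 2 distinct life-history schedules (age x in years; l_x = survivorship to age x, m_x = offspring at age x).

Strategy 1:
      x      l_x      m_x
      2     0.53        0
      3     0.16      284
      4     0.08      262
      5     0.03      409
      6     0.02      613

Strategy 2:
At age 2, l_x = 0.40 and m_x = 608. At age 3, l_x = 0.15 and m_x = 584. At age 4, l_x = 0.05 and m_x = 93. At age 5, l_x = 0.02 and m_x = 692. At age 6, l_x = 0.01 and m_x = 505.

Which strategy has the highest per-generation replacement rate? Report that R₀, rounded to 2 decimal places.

Strategy 1: R₀ = 0.53×0 + 0.16×284 + 0.08×262 + 0.03×409 + 0.02×613 = 90.9300
Strategy 2: R₀ = 0.40×608 + 0.15×584 + 0.05×93 + 0.02×692 + 0.01×505 = 354.3400
Highest R₀: strategy 2 with 354.3400.

354.34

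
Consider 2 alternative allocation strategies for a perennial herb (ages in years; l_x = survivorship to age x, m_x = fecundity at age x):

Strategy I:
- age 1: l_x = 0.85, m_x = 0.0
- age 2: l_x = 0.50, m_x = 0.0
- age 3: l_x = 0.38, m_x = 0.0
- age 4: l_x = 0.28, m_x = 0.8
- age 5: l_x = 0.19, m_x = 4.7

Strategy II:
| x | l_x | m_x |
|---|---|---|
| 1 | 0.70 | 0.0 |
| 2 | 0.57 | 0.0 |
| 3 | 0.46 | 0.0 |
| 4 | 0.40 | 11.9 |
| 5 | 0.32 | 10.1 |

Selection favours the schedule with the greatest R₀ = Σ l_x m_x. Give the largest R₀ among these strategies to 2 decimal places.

7.99

Strategy I: R₀ = 0.85×0.0 + 0.50×0.0 + 0.38×0.0 + 0.28×0.8 + 0.19×4.7 = 1.1170
Strategy II: R₀ = 0.70×0.0 + 0.57×0.0 + 0.46×0.0 + 0.40×11.9 + 0.32×10.1 = 7.9920
Highest R₀: strategy II with 7.9920.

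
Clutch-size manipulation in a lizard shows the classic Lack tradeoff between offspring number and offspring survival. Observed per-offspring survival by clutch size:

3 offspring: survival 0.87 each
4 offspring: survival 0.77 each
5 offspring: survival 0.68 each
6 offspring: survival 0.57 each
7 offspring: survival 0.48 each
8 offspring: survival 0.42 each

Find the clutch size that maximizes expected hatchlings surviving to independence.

6

Expected hatchlings surviving to independence = c × s(c):
  c=3: 3 × 0.87 = 2.610
  c=4: 4 × 0.77 = 3.080
  c=5: 5 × 0.68 = 3.400
  c=6: 6 × 0.57 = 3.420
  c=7: 7 × 0.48 = 3.360
  c=8: 8 × 0.42 = 3.360
Maximum at c = 6 (3.420 hatchlings surviving to independence).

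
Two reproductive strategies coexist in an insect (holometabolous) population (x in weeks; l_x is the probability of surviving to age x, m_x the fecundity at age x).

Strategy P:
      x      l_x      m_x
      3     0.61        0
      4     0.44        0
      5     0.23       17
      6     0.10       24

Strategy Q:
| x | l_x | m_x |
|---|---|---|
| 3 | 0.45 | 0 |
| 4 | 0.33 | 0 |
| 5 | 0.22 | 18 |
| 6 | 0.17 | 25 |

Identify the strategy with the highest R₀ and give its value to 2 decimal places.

Strategy P: R₀ = 0.61×0 + 0.44×0 + 0.23×17 + 0.10×24 = 6.3100
Strategy Q: R₀ = 0.45×0 + 0.33×0 + 0.22×18 + 0.17×25 = 8.2100
Highest R₀: strategy Q with 8.2100.

8.21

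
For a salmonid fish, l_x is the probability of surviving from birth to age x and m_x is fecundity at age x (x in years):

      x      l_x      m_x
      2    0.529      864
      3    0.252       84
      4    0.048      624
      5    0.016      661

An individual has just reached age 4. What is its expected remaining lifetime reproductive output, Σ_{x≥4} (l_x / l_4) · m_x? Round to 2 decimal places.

844.33

l_4 = 0.048. Conditional survival from age 4 to x is l_x / l_4.
  x=4: (0.048/0.048) × 624 = 624.0000
  x=5: (0.016/0.048) × 661 = 220.3333
Sum = 624.0000 + 220.3333 = 844.3333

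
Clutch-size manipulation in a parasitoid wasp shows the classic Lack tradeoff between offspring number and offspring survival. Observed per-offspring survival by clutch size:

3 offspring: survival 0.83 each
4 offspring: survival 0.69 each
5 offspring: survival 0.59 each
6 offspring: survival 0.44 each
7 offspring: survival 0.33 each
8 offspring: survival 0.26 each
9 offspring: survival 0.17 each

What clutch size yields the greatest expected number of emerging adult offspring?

5

Expected emerging adult offspring = c × s(c):
  c=3: 3 × 0.83 = 2.490
  c=4: 4 × 0.69 = 2.760
  c=5: 5 × 0.59 = 2.950
  c=6: 6 × 0.44 = 2.640
  c=7: 7 × 0.33 = 2.310
  c=8: 8 × 0.26 = 2.080
  c=9: 9 × 0.17 = 1.530
Maximum at c = 5 (2.950 emerging adult offspring).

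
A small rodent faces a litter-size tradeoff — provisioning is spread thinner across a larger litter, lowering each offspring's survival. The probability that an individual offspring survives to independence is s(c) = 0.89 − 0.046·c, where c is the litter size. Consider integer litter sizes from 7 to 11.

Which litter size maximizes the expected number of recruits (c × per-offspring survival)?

10

Expected recruits = c × s(c):
  c=7: 7 × 0.568 = 3.976
  c=8: 8 × 0.522 = 4.176
  c=9: 9 × 0.476 = 4.284
  c=10: 10 × 0.430 = 4.300
  c=11: 11 × 0.384 = 4.224
Maximum at c = 10 (4.300 recruits).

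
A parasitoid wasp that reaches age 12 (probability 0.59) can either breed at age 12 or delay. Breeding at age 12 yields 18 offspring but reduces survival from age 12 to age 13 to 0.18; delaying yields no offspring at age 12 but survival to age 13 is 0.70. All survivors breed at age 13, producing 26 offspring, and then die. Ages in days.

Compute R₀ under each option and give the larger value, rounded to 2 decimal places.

13.38

breed at age 12: R₀ = 0.59 × (18 + 0.18 × 26) = 0.59 × 22.6800 = 13.3812
delay to age 13: R₀ = 0.59 × (0.70 × 26) = 0.59 × 18.2000 = 10.7380
Higher: breed at age 12 (13.3812).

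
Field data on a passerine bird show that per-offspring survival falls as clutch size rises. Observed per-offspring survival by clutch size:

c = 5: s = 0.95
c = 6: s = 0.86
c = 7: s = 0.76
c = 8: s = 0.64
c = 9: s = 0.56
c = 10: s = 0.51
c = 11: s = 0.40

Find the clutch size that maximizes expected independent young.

7

Expected independent young = c × s(c):
  c=5: 5 × 0.95 = 4.750
  c=6: 6 × 0.86 = 5.160
  c=7: 7 × 0.76 = 5.320
  c=8: 8 × 0.64 = 5.120
  c=9: 9 × 0.56 = 5.040
  c=10: 10 × 0.51 = 5.100
  c=11: 11 × 0.40 = 4.400
Maximum at c = 7 (5.320 independent young).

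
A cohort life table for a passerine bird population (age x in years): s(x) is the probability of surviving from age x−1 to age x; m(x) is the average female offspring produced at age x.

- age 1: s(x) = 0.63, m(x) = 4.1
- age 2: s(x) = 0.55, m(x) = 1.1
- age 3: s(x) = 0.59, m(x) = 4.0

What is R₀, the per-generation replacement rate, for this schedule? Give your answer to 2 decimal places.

Survivorship from birth: l_x = s_1·s_2·…·s_x.
  l_1 = 0.63000
  l_2 = 0.34650
  l_3 = 0.20444
R₀ = Σ l_x m(x):
  age 1: 0.63000 × 4.1 = 2.5830
  age 2: 0.34650 × 1.1 = 0.3811
  age 3: 0.20444 × 4.0 = 0.8178
R₀ = 2.5830 + 0.3811 + 0.8178 = 3.7819

3.78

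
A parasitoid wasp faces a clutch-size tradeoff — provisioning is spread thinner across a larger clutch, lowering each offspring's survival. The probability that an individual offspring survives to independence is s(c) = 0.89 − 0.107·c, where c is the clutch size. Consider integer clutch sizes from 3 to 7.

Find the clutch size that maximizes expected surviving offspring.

4

Expected surviving offspring = c × s(c):
  c=3: 3 × 0.569 = 1.707
  c=4: 4 × 0.462 = 1.848
  c=5: 5 × 0.355 = 1.775
  c=6: 6 × 0.248 = 1.488
  c=7: 7 × 0.141 = 0.987
Maximum at c = 4 (1.848 surviving offspring).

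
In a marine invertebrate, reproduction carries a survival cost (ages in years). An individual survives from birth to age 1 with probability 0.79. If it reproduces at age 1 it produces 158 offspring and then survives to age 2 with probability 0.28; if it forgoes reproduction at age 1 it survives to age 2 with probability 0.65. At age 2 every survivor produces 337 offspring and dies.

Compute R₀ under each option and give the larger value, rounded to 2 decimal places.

199.36

breed at age 1: R₀ = 0.79 × (158 + 0.28 × 337) = 0.79 × 252.3600 = 199.3644
delay to age 2: R₀ = 0.79 × (0.65 × 337) = 0.79 × 219.0500 = 173.0495
Higher: breed at age 1 (199.3644).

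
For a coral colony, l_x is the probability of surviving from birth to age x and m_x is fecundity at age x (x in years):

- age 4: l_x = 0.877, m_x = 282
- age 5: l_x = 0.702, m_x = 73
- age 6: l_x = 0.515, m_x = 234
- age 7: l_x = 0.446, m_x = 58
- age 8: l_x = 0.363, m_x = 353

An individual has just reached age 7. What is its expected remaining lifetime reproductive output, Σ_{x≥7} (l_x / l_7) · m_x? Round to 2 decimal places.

l_7 = 0.446. Conditional survival from age 7 to x is l_x / l_7.
  x=7: (0.446/0.446) × 58 = 58.0000
  x=8: (0.363/0.446) × 353 = 287.3072
Sum = 58.0000 + 287.3072 = 345.3072

345.31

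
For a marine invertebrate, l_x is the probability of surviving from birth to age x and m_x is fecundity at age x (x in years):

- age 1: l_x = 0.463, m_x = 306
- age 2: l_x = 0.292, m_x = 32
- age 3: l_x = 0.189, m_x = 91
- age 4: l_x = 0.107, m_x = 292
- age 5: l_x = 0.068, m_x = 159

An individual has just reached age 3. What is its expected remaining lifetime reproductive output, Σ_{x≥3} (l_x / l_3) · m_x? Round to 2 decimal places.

l_3 = 0.189. Conditional survival from age 3 to x is l_x / l_3.
  x=3: (0.189/0.189) × 91 = 91.0000
  x=4: (0.107/0.189) × 292 = 165.3122
  x=5: (0.068/0.189) × 159 = 57.2063
Sum = 91.0000 + 165.3122 + 57.2063 = 313.5185

313.52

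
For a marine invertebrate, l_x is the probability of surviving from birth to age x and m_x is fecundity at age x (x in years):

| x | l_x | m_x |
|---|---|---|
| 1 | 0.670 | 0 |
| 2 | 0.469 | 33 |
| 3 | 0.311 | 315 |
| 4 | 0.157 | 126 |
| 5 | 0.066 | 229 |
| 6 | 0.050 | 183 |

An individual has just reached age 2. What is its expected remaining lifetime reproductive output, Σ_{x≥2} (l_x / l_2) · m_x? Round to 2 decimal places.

l_2 = 0.469. Conditional survival from age 2 to x is l_x / l_2.
  x=2: (0.469/0.469) × 33 = 33.0000
  x=3: (0.311/0.469) × 315 = 208.8806
  x=4: (0.157/0.469) × 126 = 42.1791
  x=5: (0.066/0.469) × 229 = 32.2260
  x=6: (0.050/0.469) × 183 = 19.5096
Sum = 33.0000 + 208.8806 + 42.1791 + 32.2260 + 19.5096 = 335.7953

335.80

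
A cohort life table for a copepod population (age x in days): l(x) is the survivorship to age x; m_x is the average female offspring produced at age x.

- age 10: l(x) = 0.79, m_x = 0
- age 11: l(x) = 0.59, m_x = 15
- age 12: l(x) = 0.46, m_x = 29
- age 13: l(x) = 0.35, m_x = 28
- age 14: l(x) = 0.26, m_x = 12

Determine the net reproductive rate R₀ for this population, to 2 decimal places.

R₀ = Σ l(x) m_x:
  age 10: 0.79 × 0 = 0.0000
  age 11: 0.59 × 15 = 8.8500
  age 12: 0.46 × 29 = 13.3400
  age 13: 0.35 × 28 = 9.8000
  age 14: 0.26 × 12 = 3.1200
R₀ = 0.0000 + 8.8500 + 13.3400 + 9.8000 + 3.1200 = 35.1100

35.11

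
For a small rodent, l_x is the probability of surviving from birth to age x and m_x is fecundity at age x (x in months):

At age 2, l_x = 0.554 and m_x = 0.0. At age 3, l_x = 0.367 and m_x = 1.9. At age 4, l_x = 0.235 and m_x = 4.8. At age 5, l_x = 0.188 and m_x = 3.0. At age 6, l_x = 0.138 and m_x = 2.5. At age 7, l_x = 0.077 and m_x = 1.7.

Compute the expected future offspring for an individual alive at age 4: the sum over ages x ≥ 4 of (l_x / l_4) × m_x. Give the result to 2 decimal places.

l_4 = 0.235. Conditional survival from age 4 to x is l_x / l_4.
  x=4: (0.235/0.235) × 4.8 = 4.8000
  x=5: (0.188/0.235) × 3.0 = 2.4000
  x=6: (0.138/0.235) × 2.5 = 1.4681
  x=7: (0.077/0.235) × 1.7 = 0.5570
Sum = 4.8000 + 2.4000 + 1.4681 + 0.5570 = 9.2251

9.23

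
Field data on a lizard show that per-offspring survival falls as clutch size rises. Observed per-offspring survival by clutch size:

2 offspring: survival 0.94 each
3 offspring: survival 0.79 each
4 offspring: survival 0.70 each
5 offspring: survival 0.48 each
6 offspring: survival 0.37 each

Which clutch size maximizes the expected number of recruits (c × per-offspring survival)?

Expected recruits = c × s(c):
  c=2: 2 × 0.94 = 1.880
  c=3: 3 × 0.79 = 2.370
  c=4: 4 × 0.70 = 2.800
  c=5: 5 × 0.48 = 2.400
  c=6: 6 × 0.37 = 2.220
Maximum at c = 4 (2.800 recruits).

4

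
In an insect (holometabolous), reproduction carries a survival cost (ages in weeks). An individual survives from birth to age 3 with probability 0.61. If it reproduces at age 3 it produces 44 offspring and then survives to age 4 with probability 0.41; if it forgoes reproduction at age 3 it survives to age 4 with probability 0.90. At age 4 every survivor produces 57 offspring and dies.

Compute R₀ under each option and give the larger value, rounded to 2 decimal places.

41.10

breed at age 3: R₀ = 0.61 × (44 + 0.41 × 57) = 0.61 × 67.3700 = 41.0957
delay to age 4: R₀ = 0.61 × (0.90 × 57) = 0.61 × 51.3000 = 31.2930
Higher: breed at age 3 (41.0957).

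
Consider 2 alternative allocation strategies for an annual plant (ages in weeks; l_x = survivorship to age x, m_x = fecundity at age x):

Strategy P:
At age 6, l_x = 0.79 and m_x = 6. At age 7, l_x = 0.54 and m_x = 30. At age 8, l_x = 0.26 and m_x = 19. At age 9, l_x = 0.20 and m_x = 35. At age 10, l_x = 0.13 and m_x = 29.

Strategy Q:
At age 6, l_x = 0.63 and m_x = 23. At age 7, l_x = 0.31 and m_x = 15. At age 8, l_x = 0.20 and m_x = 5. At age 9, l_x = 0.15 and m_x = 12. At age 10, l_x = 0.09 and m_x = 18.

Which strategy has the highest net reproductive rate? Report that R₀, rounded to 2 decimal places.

Strategy P: R₀ = 0.79×6 + 0.54×30 + 0.26×19 + 0.20×35 + 0.13×29 = 36.6500
Strategy Q: R₀ = 0.63×23 + 0.31×15 + 0.20×5 + 0.15×12 + 0.09×18 = 23.5600
Highest R₀: strategy P with 36.6500.

36.65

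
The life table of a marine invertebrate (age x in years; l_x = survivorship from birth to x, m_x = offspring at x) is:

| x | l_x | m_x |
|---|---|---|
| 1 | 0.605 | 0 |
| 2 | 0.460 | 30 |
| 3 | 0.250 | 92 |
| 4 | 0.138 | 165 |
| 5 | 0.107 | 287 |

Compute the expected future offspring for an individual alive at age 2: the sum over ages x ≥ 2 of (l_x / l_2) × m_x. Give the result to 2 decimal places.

196.26

l_2 = 0.460. Conditional survival from age 2 to x is l_x / l_2.
  x=2: (0.460/0.460) × 30 = 30.0000
  x=3: (0.250/0.460) × 92 = 50.0000
  x=4: (0.138/0.460) × 165 = 49.5000
  x=5: (0.107/0.460) × 287 = 66.7587
Sum = 30.0000 + 50.0000 + 49.5000 + 66.7587 = 196.2587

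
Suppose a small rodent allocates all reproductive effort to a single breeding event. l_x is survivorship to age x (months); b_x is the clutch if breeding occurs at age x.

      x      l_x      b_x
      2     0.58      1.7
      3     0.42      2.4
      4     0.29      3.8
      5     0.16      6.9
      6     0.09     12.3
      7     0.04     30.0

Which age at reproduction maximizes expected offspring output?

Expected offspring if breeding at age x = l_x × b_x:
  age 2: 0.58 × 1.7 = 0.986
  age 3: 0.42 × 2.4 = 1.008
  age 4: 0.29 × 3.8 = 1.102
  age 5: 0.16 × 6.9 = 1.104
  age 6: 0.09 × 12.3 = 1.107
  age 7: 0.04 × 30.0 = 1.200
Maximum at age 7 (1.200).

7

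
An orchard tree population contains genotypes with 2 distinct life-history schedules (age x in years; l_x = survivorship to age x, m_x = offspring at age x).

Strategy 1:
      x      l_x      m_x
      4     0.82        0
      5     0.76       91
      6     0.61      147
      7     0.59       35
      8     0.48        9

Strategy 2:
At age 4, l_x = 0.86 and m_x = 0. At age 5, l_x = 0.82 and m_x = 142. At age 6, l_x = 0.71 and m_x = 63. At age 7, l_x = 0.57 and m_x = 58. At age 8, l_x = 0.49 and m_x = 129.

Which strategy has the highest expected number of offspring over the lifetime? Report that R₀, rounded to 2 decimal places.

257.44

Strategy 1: R₀ = 0.82×0 + 0.76×91 + 0.61×147 + 0.59×35 + 0.48×9 = 183.8000
Strategy 2: R₀ = 0.86×0 + 0.82×142 + 0.71×63 + 0.57×58 + 0.49×129 = 257.4400
Highest R₀: strategy 2 with 257.4400.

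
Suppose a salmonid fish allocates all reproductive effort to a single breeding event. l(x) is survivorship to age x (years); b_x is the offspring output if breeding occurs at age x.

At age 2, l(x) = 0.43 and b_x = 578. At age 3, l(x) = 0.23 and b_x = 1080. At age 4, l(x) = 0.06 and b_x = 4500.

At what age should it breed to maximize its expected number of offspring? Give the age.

Expected offspring if breeding at age x = l(x) × b_x:
  age 2: 0.43 × 578 = 248.540
  age 3: 0.23 × 1080 = 248.400
  age 4: 0.06 × 4500 = 270.000
Maximum at age 4 (270.000).

4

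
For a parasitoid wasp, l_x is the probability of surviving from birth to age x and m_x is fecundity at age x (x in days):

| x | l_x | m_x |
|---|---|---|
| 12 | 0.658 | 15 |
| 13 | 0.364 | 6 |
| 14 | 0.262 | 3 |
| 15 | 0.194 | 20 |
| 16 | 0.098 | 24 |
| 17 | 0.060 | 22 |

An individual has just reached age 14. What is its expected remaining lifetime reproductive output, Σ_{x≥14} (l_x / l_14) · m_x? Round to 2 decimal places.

l_14 = 0.262. Conditional survival from age 14 to x is l_x / l_14.
  x=14: (0.262/0.262) × 3 = 3.0000
  x=15: (0.194/0.262) × 20 = 14.8092
  x=16: (0.098/0.262) × 24 = 8.9771
  x=17: (0.060/0.262) × 22 = 5.0382
Sum = 3.0000 + 14.8092 + 8.9771 + 5.0382 = 31.8244

31.82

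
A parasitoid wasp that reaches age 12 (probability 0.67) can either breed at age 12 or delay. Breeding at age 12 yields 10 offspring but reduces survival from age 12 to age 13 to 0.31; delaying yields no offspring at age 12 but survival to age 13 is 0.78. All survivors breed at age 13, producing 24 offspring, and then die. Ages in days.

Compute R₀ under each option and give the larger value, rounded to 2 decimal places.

12.54

breed at age 12: R₀ = 0.67 × (10 + 0.31 × 24) = 0.67 × 17.4400 = 11.6848
delay to age 13: R₀ = 0.67 × (0.78 × 24) = 0.67 × 18.7200 = 12.5424
Higher: delay to age 13 (12.5424).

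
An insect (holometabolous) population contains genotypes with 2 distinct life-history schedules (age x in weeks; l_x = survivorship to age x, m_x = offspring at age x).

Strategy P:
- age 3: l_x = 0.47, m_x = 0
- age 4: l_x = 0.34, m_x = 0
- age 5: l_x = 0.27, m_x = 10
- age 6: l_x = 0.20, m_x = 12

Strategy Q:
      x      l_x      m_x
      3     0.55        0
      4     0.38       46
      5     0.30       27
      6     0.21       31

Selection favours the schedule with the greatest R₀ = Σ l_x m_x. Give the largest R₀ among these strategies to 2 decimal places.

32.09

Strategy P: R₀ = 0.47×0 + 0.34×0 + 0.27×10 + 0.20×12 = 5.1000
Strategy Q: R₀ = 0.55×0 + 0.38×46 + 0.30×27 + 0.21×31 = 32.0900
Highest R₀: strategy Q with 32.0900.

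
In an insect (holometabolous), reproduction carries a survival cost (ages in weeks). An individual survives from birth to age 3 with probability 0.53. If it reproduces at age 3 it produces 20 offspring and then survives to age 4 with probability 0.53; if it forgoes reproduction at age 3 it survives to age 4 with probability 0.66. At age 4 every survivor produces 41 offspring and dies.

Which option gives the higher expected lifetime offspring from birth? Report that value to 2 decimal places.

22.12

breed at age 3: R₀ = 0.53 × (20 + 0.53 × 41) = 0.53 × 41.7300 = 22.1169
delay to age 4: R₀ = 0.53 × (0.66 × 41) = 0.53 × 27.0600 = 14.3418
Higher: breed at age 3 (22.1169).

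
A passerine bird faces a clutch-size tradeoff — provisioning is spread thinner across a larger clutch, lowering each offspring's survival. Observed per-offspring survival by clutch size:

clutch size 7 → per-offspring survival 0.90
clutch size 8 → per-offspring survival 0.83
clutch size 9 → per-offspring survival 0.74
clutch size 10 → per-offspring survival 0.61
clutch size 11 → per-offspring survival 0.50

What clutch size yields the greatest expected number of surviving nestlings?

9

Expected surviving nestlings = c × s(c):
  c=7: 7 × 0.90 = 6.300
  c=8: 8 × 0.83 = 6.640
  c=9: 9 × 0.74 = 6.660
  c=10: 10 × 0.61 = 6.100
  c=11: 11 × 0.50 = 5.500
Maximum at c = 9 (6.660 surviving nestlings).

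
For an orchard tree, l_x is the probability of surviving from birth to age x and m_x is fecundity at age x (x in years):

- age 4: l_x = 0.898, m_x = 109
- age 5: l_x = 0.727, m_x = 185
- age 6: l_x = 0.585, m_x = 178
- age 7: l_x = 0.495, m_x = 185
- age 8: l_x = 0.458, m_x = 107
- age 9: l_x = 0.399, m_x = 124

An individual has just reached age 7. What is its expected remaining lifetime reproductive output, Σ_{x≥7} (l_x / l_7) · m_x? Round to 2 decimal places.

383.95

l_7 = 0.495. Conditional survival from age 7 to x is l_x / l_7.
  x=7: (0.495/0.495) × 185 = 185.0000
  x=8: (0.458/0.495) × 107 = 99.0020
  x=9: (0.399/0.495) × 124 = 99.9515
Sum = 185.0000 + 99.0020 + 99.9515 = 383.9535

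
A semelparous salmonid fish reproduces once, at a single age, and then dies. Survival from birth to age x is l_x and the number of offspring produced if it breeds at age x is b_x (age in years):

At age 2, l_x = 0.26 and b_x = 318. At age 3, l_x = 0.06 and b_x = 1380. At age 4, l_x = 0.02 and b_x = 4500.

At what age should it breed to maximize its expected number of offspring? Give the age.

Expected offspring if breeding at age x = l_x × b_x:
  age 2: 0.26 × 318 = 82.680
  age 3: 0.06 × 1380 = 82.800
  age 4: 0.02 × 4500 = 90.000
Maximum at age 4 (90.000).

4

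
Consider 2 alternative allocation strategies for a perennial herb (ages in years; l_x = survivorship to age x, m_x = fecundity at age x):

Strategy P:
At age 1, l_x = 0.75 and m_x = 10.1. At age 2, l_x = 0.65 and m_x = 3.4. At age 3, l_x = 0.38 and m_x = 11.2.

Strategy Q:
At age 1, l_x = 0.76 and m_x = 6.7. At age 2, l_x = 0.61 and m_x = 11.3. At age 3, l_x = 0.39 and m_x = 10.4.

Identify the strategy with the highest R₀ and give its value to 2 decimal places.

Strategy P: R₀ = 0.75×10.1 + 0.65×3.4 + 0.38×11.2 = 14.0410
Strategy Q: R₀ = 0.76×6.7 + 0.61×11.3 + 0.39×10.4 = 16.0410
Highest R₀: strategy Q with 16.0410.

16.04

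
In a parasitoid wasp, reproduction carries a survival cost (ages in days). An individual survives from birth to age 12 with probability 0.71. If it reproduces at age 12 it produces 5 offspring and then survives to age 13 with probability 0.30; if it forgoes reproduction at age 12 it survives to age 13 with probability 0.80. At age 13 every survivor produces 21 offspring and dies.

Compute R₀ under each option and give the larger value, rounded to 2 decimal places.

breed at age 12: R₀ = 0.71 × (5 + 0.30 × 21) = 0.71 × 11.3000 = 8.0230
delay to age 13: R₀ = 0.71 × (0.80 × 21) = 0.71 × 16.8000 = 11.9280
Higher: delay to age 13 (11.9280).

11.93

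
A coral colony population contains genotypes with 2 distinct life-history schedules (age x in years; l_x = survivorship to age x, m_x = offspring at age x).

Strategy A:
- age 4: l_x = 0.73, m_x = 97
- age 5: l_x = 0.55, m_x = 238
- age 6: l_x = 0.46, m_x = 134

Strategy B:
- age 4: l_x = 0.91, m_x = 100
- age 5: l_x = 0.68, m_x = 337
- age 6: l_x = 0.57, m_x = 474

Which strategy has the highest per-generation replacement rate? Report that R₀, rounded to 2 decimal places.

590.34

Strategy A: R₀ = 0.73×97 + 0.55×238 + 0.46×134 = 263.3500
Strategy B: R₀ = 0.91×100 + 0.68×337 + 0.57×474 = 590.3400
Highest R₀: strategy B with 590.3400.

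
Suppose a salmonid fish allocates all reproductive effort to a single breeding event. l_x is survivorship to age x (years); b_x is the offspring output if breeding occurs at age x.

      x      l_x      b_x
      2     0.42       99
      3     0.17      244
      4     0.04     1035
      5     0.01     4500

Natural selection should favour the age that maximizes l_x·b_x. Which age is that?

Expected offspring if breeding at age x = l_x × b_x:
  age 2: 0.42 × 99 = 41.580
  age 3: 0.17 × 244 = 41.480
  age 4: 0.04 × 1035 = 41.400
  age 5: 0.01 × 4500 = 45.000
Maximum at age 5 (45.000).

5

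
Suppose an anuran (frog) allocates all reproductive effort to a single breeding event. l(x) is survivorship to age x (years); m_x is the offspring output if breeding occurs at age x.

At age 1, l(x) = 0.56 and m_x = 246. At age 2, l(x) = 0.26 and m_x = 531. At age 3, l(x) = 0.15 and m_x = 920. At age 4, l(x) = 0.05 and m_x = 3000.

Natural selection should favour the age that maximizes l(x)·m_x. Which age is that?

Expected offspring if breeding at age x = l(x) × m_x:
  age 1: 0.56 × 246 = 137.760
  age 2: 0.26 × 531 = 138.060
  age 3: 0.15 × 920 = 138.000
  age 4: 0.05 × 3000 = 150.000
Maximum at age 4 (150.000).

4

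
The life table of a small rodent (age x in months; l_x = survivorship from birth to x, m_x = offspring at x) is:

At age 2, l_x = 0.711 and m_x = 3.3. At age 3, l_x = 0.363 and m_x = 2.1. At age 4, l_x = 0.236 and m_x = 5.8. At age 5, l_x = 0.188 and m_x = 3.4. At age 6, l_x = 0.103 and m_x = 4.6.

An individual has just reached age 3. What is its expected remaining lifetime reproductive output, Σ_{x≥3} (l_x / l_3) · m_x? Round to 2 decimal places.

l_3 = 0.363. Conditional survival from age 3 to x is l_x / l_3.
  x=3: (0.363/0.363) × 2.1 = 2.1000
  x=4: (0.236/0.363) × 5.8 = 3.7708
  x=5: (0.188/0.363) × 3.4 = 1.7609
  x=6: (0.103/0.363) × 4.6 = 1.3052
Sum = 2.1000 + 3.7708 + 1.7609 + 1.3052 = 8.9369

8.94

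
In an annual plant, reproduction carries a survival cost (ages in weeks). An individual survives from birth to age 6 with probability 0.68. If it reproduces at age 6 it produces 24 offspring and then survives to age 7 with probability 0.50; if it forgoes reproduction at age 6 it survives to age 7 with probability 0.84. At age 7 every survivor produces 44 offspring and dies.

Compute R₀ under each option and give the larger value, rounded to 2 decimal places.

31.28

breed at age 6: R₀ = 0.68 × (24 + 0.50 × 44) = 0.68 × 46.0000 = 31.2800
delay to age 7: R₀ = 0.68 × (0.84 × 44) = 0.68 × 36.9600 = 25.1328
Higher: breed at age 6 (31.2800).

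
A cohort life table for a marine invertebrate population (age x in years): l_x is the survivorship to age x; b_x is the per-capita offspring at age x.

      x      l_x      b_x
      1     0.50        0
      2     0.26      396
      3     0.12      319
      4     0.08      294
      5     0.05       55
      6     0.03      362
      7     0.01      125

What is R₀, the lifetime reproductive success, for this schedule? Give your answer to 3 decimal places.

179.620

R₀ = Σ l_x b_x:
  age 1: 0.50 × 0 = 0.0000
  age 2: 0.26 × 396 = 102.9600
  age 3: 0.12 × 319 = 38.2800
  age 4: 0.08 × 294 = 23.5200
  age 5: 0.05 × 55 = 2.7500
  age 6: 0.03 × 362 = 10.8600
  age 7: 0.01 × 125 = 1.2500
R₀ = 0.0000 + 102.9600 + 38.2800 + 23.5200 + 2.7500 + 10.8600 + 1.2500 = 179.6200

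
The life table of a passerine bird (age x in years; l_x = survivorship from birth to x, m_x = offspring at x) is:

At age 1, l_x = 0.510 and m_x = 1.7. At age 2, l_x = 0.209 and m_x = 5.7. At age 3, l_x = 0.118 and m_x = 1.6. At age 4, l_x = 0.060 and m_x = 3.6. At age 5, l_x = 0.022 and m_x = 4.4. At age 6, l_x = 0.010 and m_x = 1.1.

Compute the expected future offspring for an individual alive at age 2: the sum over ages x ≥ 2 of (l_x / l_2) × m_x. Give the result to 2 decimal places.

l_2 = 0.209. Conditional survival from age 2 to x is l_x / l_2.
  x=2: (0.209/0.209) × 5.7 = 5.7000
  x=3: (0.118/0.209) × 1.6 = 0.9033
  x=4: (0.060/0.209) × 3.6 = 1.0335
  x=5: (0.022/0.209) × 4.4 = 0.4632
  x=6: (0.010/0.209) × 1.1 = 0.0526
Sum = 5.7000 + 0.9033 + 1.0335 + 0.4632 + 0.0526 = 8.1526

8.15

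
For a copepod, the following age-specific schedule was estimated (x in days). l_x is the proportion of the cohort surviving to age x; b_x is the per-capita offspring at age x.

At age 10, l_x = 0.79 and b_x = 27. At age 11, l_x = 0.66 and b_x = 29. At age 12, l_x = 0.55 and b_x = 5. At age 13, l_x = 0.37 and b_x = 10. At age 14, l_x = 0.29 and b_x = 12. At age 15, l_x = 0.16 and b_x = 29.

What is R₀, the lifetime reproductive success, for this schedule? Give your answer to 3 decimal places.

55.040

R₀ = Σ l_x b_x:
  age 10: 0.79 × 27 = 21.3300
  age 11: 0.66 × 29 = 19.1400
  age 12: 0.55 × 5 = 2.7500
  age 13: 0.37 × 10 = 3.7000
  age 14: 0.29 × 12 = 3.4800
  age 15: 0.16 × 29 = 4.6400
R₀ = 21.3300 + 19.1400 + 2.7500 + 3.7000 + 3.4800 + 4.6400 = 55.0400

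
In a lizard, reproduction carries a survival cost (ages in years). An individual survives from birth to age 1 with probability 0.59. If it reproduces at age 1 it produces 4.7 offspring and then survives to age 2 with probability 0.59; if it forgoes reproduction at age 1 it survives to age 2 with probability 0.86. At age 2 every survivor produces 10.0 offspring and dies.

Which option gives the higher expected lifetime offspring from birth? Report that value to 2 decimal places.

6.25

breed at age 1: R₀ = 0.59 × (4.7 + 0.59 × 10.0) = 0.59 × 10.6000 = 6.2540
delay to age 2: R₀ = 0.59 × (0.86 × 10.0) = 0.59 × 8.6000 = 5.0740
Higher: breed at age 1 (6.2540).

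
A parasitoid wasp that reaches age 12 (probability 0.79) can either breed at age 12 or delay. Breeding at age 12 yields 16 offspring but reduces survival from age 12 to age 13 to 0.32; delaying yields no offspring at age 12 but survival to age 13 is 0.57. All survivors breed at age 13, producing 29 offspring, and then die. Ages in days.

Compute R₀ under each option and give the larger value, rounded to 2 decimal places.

breed at age 12: R₀ = 0.79 × (16 + 0.32 × 29) = 0.79 × 25.2800 = 19.9712
delay to age 13: R₀ = 0.79 × (0.57 × 29) = 0.79 × 16.5300 = 13.0587
Higher: breed at age 12 (19.9712).

19.97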